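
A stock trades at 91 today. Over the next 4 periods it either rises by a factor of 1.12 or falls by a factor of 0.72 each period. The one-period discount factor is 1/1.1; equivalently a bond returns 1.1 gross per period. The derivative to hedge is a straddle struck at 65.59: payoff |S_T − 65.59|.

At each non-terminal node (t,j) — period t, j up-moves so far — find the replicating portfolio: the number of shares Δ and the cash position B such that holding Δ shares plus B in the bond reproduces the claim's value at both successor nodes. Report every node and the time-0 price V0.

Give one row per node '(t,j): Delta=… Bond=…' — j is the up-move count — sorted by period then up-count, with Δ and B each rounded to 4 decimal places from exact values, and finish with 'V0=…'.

The replicating-portfolio and risk-neutral prices coincide; use p* = (1.1−0.72)/(1.12−0.72) = 0.9500 for the latter.
Payoff layer (t=4): V(4,0)=41.1348, V(4,1)=27.5486, V(4,2)=6.4144, V(4,3)=26.4609, V(4,4)=77.6003
(3,0): S=33.9656. Δ = (V_up−V_dn)/(S_up−S_dn) = (27.5486−41.1348)/(38.0414−24.4552) = -1.0000. V = [p*·27.5486 + (1−p*)·41.1348]/1.1 = 25.6617. B = V − Δ·S = 59.6273.
(3,1): S=52.8353. Δ = (V_up−V_dn)/(S_up−S_dn) = (6.4144−27.5486)/(59.1756−38.0414) = -1.0000. V = [p*·6.4144 + (1−p*)·27.5486]/1.1 = 6.7919. B = V − Δ·S = 59.6273.
(3,2): S=82.1883. Δ = (V_up−V_dn)/(S_up−S_dn) = (26.4609−6.4144)/(92.0509−59.1756) = 0.6098. V = [p*·26.4609 + (1−p*)·6.4144]/1.1 = 23.1441. B = V − Δ·S = -26.9720.
(3,3): S=127.8484. Δ = (V_up−V_dn)/(S_up−S_dn) = (77.6003−26.4609)/(143.1903−92.0509) = 1.0000. V = [p*·77.6003 + (1−p*)·26.4609]/1.1 = 68.2212. B = V − Δ·S = -59.6273.
(2,0): S=47.1744. Δ = (V_up−V_dn)/(S_up−S_dn) = (6.7919−25.6617)/(52.8353−33.9656) = -1.0000. V = [p*·6.7919 + (1−p*)·25.6617]/1.1 = 7.0322. B = V − Δ·S = 54.2066.
(2,1): S=73.3824. Δ = (V_up−V_dn)/(S_up−S_dn) = (23.1441−6.7919)/(82.1883−52.8353) = 0.5571. V = [p*·23.1441 + (1−p*)·6.7919]/1.1 = 20.2969. B = V − Δ·S = -20.5837.
(2,2): S=114.1504. Δ = (V_up−V_dn)/(S_up−S_dn) = (68.2212−23.1441)/(127.8484−82.1883) = 0.9872. V = [p*·68.2212 + (1−p*)·23.1441]/1.1 = 59.9703. B = V − Δ·S = -52.7223.
(1,0): S=65.5200. Δ = (V_up−V_dn)/(S_up−S_dn) = (20.2969−7.0322)/(73.3824−47.1744) = 0.5061. V = [p*·20.2969 + (1−p*)·7.0322]/1.1 = 17.8487. B = V − Δ·S = -15.3129.
(1,1): S=101.9200. Δ = (V_up−V_dn)/(S_up−S_dn) = (59.9703−20.2969)/(114.1504−73.3824) = 0.9732. V = [p*·59.9703 + (1−p*)·20.2969]/1.1 = 52.7151. B = V − Δ·S = -46.4685.
(0,0): S=91.0000. Δ = (V_up−V_dn)/(S_up−S_dn) = (52.7151−17.8487)/(101.9200−65.5200) = 0.9579. V = [p*·52.7151 + (1−p*)·17.8487]/1.1 = 46.3380. B = V − Δ·S = -40.8279.
The time-0 hedge costs 46.3380, which is the no-arbitrage price.

(0,0): Delta=0.9579 Bond=-40.8279
(1,0): Delta=0.5061 Bond=-15.3129
(1,1): Delta=0.9732 Bond=-46.4685
(2,0): Delta=-1.0000 Bond=54.2066
(2,1): Delta=0.5571 Bond=-20.5837
(2,2): Delta=0.9872 Bond=-52.7223
(3,0): Delta=-1.0000 Bond=59.6273
(3,1): Delta=-1.0000 Bond=59.6273
(3,2): Delta=0.6098 Bond=-26.9720
(3,3): Delta=1.0000 Bond=-59.6273
V0=46.3380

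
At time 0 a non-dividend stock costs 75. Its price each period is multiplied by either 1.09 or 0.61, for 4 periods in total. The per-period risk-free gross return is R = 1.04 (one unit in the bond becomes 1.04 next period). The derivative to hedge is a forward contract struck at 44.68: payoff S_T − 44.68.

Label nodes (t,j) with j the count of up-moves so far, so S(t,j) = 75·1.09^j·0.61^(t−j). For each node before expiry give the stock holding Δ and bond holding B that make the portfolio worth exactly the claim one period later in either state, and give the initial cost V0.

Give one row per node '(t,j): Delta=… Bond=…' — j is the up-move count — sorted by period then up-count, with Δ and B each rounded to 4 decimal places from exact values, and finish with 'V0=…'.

(0,0): Delta=1.0000 Bond=-38.1927
(1,0): Delta=1.0000 Bond=-39.7204
(1,1): Delta=1.0000 Bond=-39.7204
(2,0): Delta=1.0000 Bond=-41.3092
(2,1): Delta=1.0000 Bond=-41.3092
(2,2): Delta=1.0000 Bond=-41.3092
(3,0): Delta=1.0000 Bond=-42.9615
(3,1): Delta=1.0000 Bond=-42.9615
(3,2): Delta=1.0000 Bond=-42.9615
(3,3): Delta=1.0000 Bond=-42.9615
V0=36.8073

No-arbitrage ⇒ martingale measure with p* = (R−d)/(u−d) = 0.8958.
Terminal payoffs: V(4,0)=-34.2956, V(4,1)=-26.1243, V(4,2)=-11.5231, V(4,3)=14.5676, V(4,4)=61.1886
(3,0): S=17.0236. Δ = (V_up−V_dn)/(S_up−S_dn) = (-26.1243−-34.2956)/(18.5557−10.3844) = 1.0000. V = [p*·-26.1243 + (1−p*)·-34.2956]/1.04 = -25.9380. B = V − Δ·S = -42.9615.
(3,1): S=30.4192. Δ = (V_up−V_dn)/(S_up−S_dn) = (-11.5231−-26.1243)/(33.1569−18.5557) = 1.0000. V = [p*·-11.5231 + (1−p*)·-26.1243]/1.04 = -12.5424. B = V − Δ·S = -42.9615.
(3,2): S=54.3556. Δ = (V_up−V_dn)/(S_up−S_dn) = (14.5676−-11.5231)/(59.2476−33.1569) = 1.0000. V = [p*·14.5676 + (1−p*)·-11.5231]/1.04 = 11.3940. B = V − Δ·S = -42.9615.
(3,3): S=97.1272. Δ = (V_up−V_dn)/(S_up−S_dn) = (61.1886−14.5676)/(105.8686−59.2476) = 1.0000. V = [p*·61.1886 + (1−p*)·14.5676]/1.04 = 54.1656. B = V − Δ·S = -42.9615.
(2,0): S=27.9075. Δ = (V_up−V_dn)/(S_up−S_dn) = (-12.5424−-25.9380)/(30.4192−17.0236) = 1.0000. V = [p*·-12.5424 + (1−p*)·-25.9380]/1.04 = -13.4017. B = V − Δ·S = -41.3092.
(2,1): S=49.8675. Δ = (V_up−V_dn)/(S_up−S_dn) = (11.3940−-12.5424)/(54.3556−30.4192) = 1.0000. V = [p*·11.3940 + (1−p*)·-12.5424]/1.04 = 8.5583. B = V − Δ·S = -41.3092.
(2,2): S=89.1075. Δ = (V_up−V_dn)/(S_up−S_dn) = (54.1656−11.3940)/(97.1272−54.3556) = 1.0000. V = [p*·54.1656 + (1−p*)·11.3940]/1.04 = 47.7983. B = V − Δ·S = -41.3092.
(1,0): S=45.7500. Δ = (V_up−V_dn)/(S_up−S_dn) = (8.5583−-13.4017)/(49.8675−27.9075) = 1.0000. V = [p*·8.5583 + (1−p*)·-13.4017]/1.04 = 6.0296. B = V − Δ·S = -39.7204.
(1,1): S=81.7500. Δ = (V_up−V_dn)/(S_up−S_dn) = (47.7983−8.5583)/(89.1075−49.8675) = 1.0000. V = [p*·47.7983 + (1−p*)·8.5583]/1.04 = 42.0296. B = V − Δ·S = -39.7204.
(0,0): S=75.0000. Δ = (V_up−V_dn)/(S_up−S_dn) = (42.0296−6.0296)/(81.7500−45.7500) = 1.0000. V = [p*·42.0296 + (1−p*)·6.0296]/1.04 = 36.8073. B = V − Δ·S = -38.1927.
The time-0 hedge costs 36.8073, which is the no-arbitrage price.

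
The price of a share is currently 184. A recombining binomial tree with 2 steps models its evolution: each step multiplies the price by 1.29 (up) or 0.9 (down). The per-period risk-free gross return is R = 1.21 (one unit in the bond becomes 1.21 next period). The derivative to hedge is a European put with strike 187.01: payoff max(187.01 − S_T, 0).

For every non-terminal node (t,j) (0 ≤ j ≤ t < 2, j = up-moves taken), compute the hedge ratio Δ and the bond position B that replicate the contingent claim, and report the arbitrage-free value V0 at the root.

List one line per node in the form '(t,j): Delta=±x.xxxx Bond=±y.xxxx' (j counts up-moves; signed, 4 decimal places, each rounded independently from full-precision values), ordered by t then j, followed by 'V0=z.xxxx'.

(0,0): Delta=-0.0897 Bond=17.5963
(1,0): Delta=-0.5879 Bond=103.7959
(1,1): Delta=0.0000 Bond=0.0000
V0=1.0912

No-arbitrage ⇒ martingale measure with p* = (R−d)/(u−d) = 0.7949.
Payoff layer (t=2): V(2,0)=37.9700, V(2,1)=0.0000, V(2,2)=0.0000
Node (1,0) S=165.6000: V=(p*·0.0000+(1−p*)·37.9700)/1.21=6.4370; Δ=(0.0000−37.9700)/(213.6240−149.0400)=-0.5879; B=V−Δ·S=103.7959
Node (1,1) S=237.3600: V=(p*·0.0000+(1−p*)·0.0000)/1.21=0.0000; Δ=(0.0000−0.0000)/(306.1944−213.6240)=0.0000; B=V−Δ·S=0.0000
Node (0,0) S=184.0000: V=(p*·0.0000+(1−p*)·6.4370)/1.21=1.0912; Δ=(0.0000−6.4370)/(237.3600−165.6000)=-0.0897; B=V−Δ·S=17.5963
Each (Δ,B) replicates both successor values, so the strategy is self-financing and V0 is arbitrage-free.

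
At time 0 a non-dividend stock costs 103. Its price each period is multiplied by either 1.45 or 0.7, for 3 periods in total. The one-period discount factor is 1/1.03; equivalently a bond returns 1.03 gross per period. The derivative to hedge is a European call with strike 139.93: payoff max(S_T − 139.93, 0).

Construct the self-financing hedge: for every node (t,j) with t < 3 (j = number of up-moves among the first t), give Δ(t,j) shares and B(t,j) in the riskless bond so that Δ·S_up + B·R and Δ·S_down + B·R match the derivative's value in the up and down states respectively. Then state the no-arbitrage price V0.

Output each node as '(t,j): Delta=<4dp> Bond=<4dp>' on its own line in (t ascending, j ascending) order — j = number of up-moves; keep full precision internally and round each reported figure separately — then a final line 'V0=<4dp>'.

Under the risk-neutral measure, an up-move has probability p* = (R−d)/(u−d) = 0.4400 and values discount at R = 1.03.
Terminal values V(3,·): V(3,0)=0.0000, V(3,1)=0.0000, V(3,2)=11.6602, V(3,3)=174.0784
(2,0): S=50.4700. Δ = (V_up−V_dn)/(S_up−S_dn) = (0.0000−0.0000)/(73.1815−35.3290) = 0.0000. V = [p*·0.0000 + (1−p*)·0.0000]/1.03 = 0.0000. B = V − Δ·S = 0.0000.
(2,1): S=104.5450. Δ = (V_up−V_dn)/(S_up−S_dn) = (11.6602−0.0000)/(151.5902−73.1815) = 0.1487. V = [p*·11.6602 + (1−p*)·0.0000]/1.03 = 4.9811. B = V − Δ·S = -10.5659.
(2,2): S=216.5575. Δ = (V_up−V_dn)/(S_up−S_dn) = (174.0784−11.6602)/(314.0084−151.5902) = 1.0000. V = [p*·174.0784 + (1−p*)·11.6602]/1.03 = 80.7031. B = V − Δ·S = -135.8544.
(1,0): S=72.1000. Δ = (V_up−V_dn)/(S_up−S_dn) = (4.9811−0.0000)/(104.5450−50.4700) = 0.0921. V = [p*·4.9811 + (1−p*)·0.0000]/1.03 = 2.1278. B = V − Δ·S = -4.5136.
(1,1): S=149.3500. Δ = (V_up−V_dn)/(S_up−S_dn) = (80.7031−4.9811)/(216.5575−104.5450) = 0.6760. V = [p*·80.7031 + (1−p*)·4.9811]/1.03 = 37.1833. B = V − Δ·S = -63.7795.
(0,0): S=103.0000. Δ = (V_up−V_dn)/(S_up−S_dn) = (37.1833−2.1278)/(149.3500−72.1000) = 0.4538. V = [p*·37.1833 + (1−p*)·2.1278]/1.03 = 17.0410. B = V − Δ·S = -29.6996.
Self-financing check: at every node Δ·S+B equals the discounted successor values.

(0,0): Delta=0.4538 Bond=-29.6996
(1,0): Delta=0.0921 Bond=-4.5136
(1,1): Delta=0.6760 Bond=-63.7795
(2,0): Delta=0.0000 Bond=0.0000
(2,1): Delta=0.1487 Bond=-10.5659
(2,2): Delta=1.0000 Bond=-135.8544
V0=17.0410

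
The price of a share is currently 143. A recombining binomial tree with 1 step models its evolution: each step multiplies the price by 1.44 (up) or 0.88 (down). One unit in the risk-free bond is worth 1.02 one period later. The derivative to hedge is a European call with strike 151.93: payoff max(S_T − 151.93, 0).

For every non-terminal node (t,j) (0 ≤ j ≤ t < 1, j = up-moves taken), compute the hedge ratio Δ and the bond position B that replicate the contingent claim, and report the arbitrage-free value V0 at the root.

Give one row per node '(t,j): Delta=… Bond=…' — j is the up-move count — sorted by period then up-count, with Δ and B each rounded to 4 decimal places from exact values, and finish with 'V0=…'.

Since d<R<u, set p* = (R−d)/(u−d) = 0.2500; price each node as the discounted p*-expectation of its children.
At expiry t=1: V(1,0)=0.0000, V(1,1)=53.9900
Node (0,0) S=143.0000: V=(p*·53.9900+(1−p*)·0.0000)/1.02=13.2328; Δ=(53.9900−0.0000)/(205.9200−125.8400)=0.6742; B=V−Δ·S=-83.1779
Check: Δ(0,0)·S0 + B(0,0) = 13.2328 = V0.

(0,0): Delta=0.6742 Bond=-83.1779
V0=13.2328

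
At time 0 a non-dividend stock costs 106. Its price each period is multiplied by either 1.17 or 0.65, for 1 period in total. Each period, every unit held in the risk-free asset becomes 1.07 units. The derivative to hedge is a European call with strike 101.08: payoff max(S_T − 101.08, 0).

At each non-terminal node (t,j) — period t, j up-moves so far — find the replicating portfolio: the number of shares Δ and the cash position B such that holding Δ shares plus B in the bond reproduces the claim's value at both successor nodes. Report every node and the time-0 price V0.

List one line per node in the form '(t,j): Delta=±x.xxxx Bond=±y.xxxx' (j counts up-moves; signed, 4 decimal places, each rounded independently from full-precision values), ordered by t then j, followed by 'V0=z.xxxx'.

(0,0): Delta=0.4162 Bond=-26.7991
V0=17.3163

Under the risk-neutral measure, an up-move has probability p* = (R−d)/(u−d) = 0.8077 and values discount at R = 1.07.
Terminal values V(1,·): V(1,0)=0.0000, V(1,1)=22.9400
  t=0,j=0: stock 106.0000 → up 124.0200 (V=22.9400), down 68.9000 (V=0.0000). Price 17.3163; hedge Δ=0.4162, bond B=-26.7991.
Each (Δ,B) replicates both successor values, so the strategy is self-financing and V0 is arbitrage-free.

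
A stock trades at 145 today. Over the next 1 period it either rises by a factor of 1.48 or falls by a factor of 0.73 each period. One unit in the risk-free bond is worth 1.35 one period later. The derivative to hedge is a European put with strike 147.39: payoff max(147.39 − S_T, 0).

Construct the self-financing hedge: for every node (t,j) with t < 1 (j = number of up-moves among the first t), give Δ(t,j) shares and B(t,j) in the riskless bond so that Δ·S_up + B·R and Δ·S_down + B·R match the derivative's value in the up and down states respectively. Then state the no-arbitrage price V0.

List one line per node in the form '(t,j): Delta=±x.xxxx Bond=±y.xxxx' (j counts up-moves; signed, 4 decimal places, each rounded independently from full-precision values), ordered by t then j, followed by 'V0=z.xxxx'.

(0,0): Delta=-0.3820 Bond=60.7202
V0=5.3335

No-arbitrage ⇒ martingale measure with p* = (R−d)/(u−d) = 0.8267.
Terminal payoffs: V(1,0)=41.5400, V(1,1)=0.0000
Node (0,0) S=145.0000: V=(p*·0.0000+(1−p*)·41.5400)/1.35=5.3335; Δ=(0.0000−41.5400)/(214.6000−105.8500)=-0.3820; B=V−Δ·S=60.7202
Self-financing check: at every node Δ·S+B equals the discounted successor values.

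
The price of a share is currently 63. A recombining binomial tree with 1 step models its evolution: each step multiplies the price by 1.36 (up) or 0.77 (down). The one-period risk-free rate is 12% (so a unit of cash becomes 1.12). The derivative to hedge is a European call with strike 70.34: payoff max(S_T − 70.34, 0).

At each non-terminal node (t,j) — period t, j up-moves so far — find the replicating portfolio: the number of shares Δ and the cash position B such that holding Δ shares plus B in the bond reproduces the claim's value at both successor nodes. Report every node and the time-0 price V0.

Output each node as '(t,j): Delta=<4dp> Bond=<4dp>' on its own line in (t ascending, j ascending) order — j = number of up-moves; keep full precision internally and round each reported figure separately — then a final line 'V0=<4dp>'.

No-arbitrage ⇒ martingale measure with p* = (R−d)/(u−d) = 0.5932.
At expiry t=1: V(1,0)=0.0000, V(1,1)=15.3400
Node (0,0) S=63.0000: V=(p*·15.3400+(1−p*)·0.0000)/1.12=8.1250; Δ=(15.3400−0.0000)/(85.6800−48.5100)=0.4127; B=V−Δ·S=-17.8750
Root portfolio cost Δ·63+B reproduces V0=8.1250.

(0,0): Delta=0.4127 Bond=-17.8750
V0=8.1250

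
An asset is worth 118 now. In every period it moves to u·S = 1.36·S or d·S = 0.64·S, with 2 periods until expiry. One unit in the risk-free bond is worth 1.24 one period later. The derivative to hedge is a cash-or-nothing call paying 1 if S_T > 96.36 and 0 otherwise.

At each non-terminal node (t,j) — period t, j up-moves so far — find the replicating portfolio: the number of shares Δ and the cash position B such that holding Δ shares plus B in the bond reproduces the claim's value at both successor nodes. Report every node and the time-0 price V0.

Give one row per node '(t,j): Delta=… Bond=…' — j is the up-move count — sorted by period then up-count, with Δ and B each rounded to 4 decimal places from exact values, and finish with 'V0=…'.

No-arbitrage ⇒ martingale measure with p* = (R−d)/(u−d) = 0.8333.
Terminal values V(2,·): V(2,0)=0.0000, V(2,1)=1.0000, V(2,2)=1.0000
  t=1,j=0: stock 75.5200 → up 102.7072 (V=1.0000), down 48.3328 (V=0.0000). Price 0.6720; hedge Δ=0.0184, bond B=-0.7168.
  t=1,j=1: stock 160.4800 → up 218.2528 (V=1.0000), down 102.7072 (V=1.0000). Price 0.8065; hedge Δ=0.0000, bond B=0.8065.
  t=0,j=0: stock 118.0000 → up 160.4800 (V=0.8065), down 75.5200 (V=0.6720). Price 0.6323; hedge Δ=0.0016, bond B=0.4456.
Self-financing check: at every node Δ·S+B equals the discounted successor values.

(0,0): Delta=0.0016 Bond=0.4456
(1,0): Delta=0.0184 Bond=-0.7168
(1,1): Delta=0.0000 Bond=0.8065
V0=0.6323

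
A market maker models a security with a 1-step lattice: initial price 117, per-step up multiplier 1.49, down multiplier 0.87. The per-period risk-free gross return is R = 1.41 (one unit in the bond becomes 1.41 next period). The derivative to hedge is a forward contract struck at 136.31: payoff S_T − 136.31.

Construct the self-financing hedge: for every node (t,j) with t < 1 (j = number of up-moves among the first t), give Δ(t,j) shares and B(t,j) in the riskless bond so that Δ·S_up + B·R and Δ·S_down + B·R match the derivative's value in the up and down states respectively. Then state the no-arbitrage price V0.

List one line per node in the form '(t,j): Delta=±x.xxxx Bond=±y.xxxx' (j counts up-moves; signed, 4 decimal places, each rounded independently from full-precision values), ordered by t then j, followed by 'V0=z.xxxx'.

(0,0): Delta=1.0000 Bond=-96.6738
V0=20.3262

Under the risk-neutral measure, an up-move has probability p* = (R−d)/(u−d) = 0.8710 and values discount at R = 1.41.
At expiry t=1: V(1,0)=-34.5200, V(1,1)=38.0200
(0,0): S=117.0000. Δ = (V_up−V_dn)/(S_up−S_dn) = (38.0200−-34.5200)/(174.3300−101.7900) = 1.0000. V = [p*·38.0200 + (1−p*)·-34.5200]/1.41 = 20.3262. B = V − Δ·S = -96.6738.
Check: Δ(0,0)·S0 + B(0,0) = 20.3262 = V0.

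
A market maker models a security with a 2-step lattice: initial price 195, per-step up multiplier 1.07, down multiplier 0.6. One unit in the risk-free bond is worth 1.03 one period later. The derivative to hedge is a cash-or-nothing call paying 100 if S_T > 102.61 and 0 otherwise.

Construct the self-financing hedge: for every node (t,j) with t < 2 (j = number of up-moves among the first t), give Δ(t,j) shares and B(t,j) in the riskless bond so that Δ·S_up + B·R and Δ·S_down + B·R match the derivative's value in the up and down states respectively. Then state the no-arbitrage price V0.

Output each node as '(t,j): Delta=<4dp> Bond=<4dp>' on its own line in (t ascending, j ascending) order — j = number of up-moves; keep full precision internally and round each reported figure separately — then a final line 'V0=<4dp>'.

(0,0): Delta=0.0902 Bond=75.9965
(1,0): Delta=1.8185 Bond=-123.9413
(1,1): Delta=0.0000 Bond=97.0874
V0=93.5769

No-arbitrage ⇒ martingale measure with p* = (R−d)/(u−d) = 0.9149.
Terminal payoffs: V(2,0)=0.0000, V(2,1)=100.0000, V(2,2)=100.0000
(1,0): S=117.0000. Δ = (V_up−V_dn)/(S_up−S_dn) = (100.0000−0.0000)/(125.1900−70.2000) = 1.8185. V = [p*·100.0000 + (1−p*)·0.0000]/1.03 = 88.8246. B = V − Δ·S = -123.9413.
(1,1): S=208.6500. Δ = (V_up−V_dn)/(S_up−S_dn) = (100.0000−100.0000)/(223.2555−125.1900) = 0.0000. V = [p*·100.0000 + (1−p*)·100.0000]/1.03 = 97.0874. B = V − Δ·S = 97.0874.
(0,0): S=195.0000. Δ = (V_up−V_dn)/(S_up−S_dn) = (97.0874−88.8246)/(208.6500−117.0000) = 0.0902. V = [p*·97.0874 + (1−p*)·88.8246]/1.03 = 93.5769. B = V − Δ·S = 75.9965.
Self-financing check: at every node Δ·S+B equals the discounted successor values.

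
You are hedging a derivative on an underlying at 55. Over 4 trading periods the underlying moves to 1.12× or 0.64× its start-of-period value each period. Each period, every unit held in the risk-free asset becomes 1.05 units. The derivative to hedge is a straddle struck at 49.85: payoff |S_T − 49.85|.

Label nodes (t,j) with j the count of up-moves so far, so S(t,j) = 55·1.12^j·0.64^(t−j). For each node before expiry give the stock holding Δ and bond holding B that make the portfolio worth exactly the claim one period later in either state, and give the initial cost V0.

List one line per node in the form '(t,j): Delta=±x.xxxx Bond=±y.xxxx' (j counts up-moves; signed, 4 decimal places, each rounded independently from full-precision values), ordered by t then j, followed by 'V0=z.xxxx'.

(0,0): Delta=0.4965 Bond=-9.1566
(1,0): Delta=-1.0000 Bond=43.0623
(1,1): Delta=0.6425 Bond=-18.6080
(2,0): Delta=-1.0000 Bond=45.2154
(2,1): Delta=-1.0000 Bond=45.2154
(2,2): Delta=0.8027 Bond=-30.5939
(3,0): Delta=-1.0000 Bond=47.4762
(3,1): Delta=-1.0000 Bond=47.4762
(3,2): Delta=-1.0000 Bond=47.4762
(3,3): Delta=0.9786 Bond=-45.7138
V0=18.1508

The replicating-portfolio and risk-neutral prices coincide; use p* = (1.05−0.64)/(1.12−0.64) = 0.8542 for the latter.
Terminal values V(4,·): V(4,0)=40.6225, V(4,1)=33.7019, V(4,2)=21.5909, V(4,3)=0.3965, V(4,4)=36.6936
Node (3,0) S=14.4179: V=(p*·33.7019+(1−p*)·40.6225)/1.05=33.0583; Δ=(33.7019−40.6225)/(16.1481−9.2275)=-1.0000; B=V−Δ·S=47.4762
Node (3,1) S=25.2314: V=(p*·21.5909+(1−p*)·33.7019)/1.05=22.2448; Δ=(21.5909−33.7019)/(28.2591−16.1481)=-1.0000; B=V−Δ·S=47.4762
Node (3,2) S=44.1549: V=(p*·0.3965+(1−p*)·21.5909)/1.05=3.3213; Δ=(0.3965−21.5909)/(49.4535−28.2591)=-1.0000; B=V−Δ·S=47.4762
Node (3,3) S=77.2710: V=(p*·36.6936+(1−p*)·0.3965)/1.05=29.9050; Δ=(36.6936−0.3965)/(86.5436−49.4535)=0.9786; B=V−Δ·S=-45.7138
Node (2,0) S=22.5280: V=(p*·22.2448+(1−p*)·33.0583)/1.05=22.6874; Δ=(22.2448−33.0583)/(25.2314−14.4179)=-1.0000; B=V−Δ·S=45.2154
Node (2,1) S=39.4240: V=(p*·3.3213+(1−p*)·22.2448)/1.05=5.7914; Δ=(3.3213−22.2448)/(44.1549−25.2314)=-1.0000; B=V−Δ·S=45.2154
Node (2,2) S=68.9920: V=(p*·29.9050+(1−p*)·3.3213)/1.05=24.7888; Δ=(29.9050−3.3213)/(77.2710−44.1549)=0.8027; B=V−Δ·S=-30.5939
Node (1,0) S=35.2000: V=(p*·5.7914+(1−p*)·22.6874)/1.05=7.8623; Δ=(5.7914−22.6874)/(39.4240−22.5280)=-1.0000; B=V−Δ·S=43.0623
Node (1,1) S=61.6000: V=(p*·24.7888+(1−p*)·5.7914)/1.05=20.9698; Δ=(24.7888−5.7914)/(68.9920−39.4240)=0.6425; B=V−Δ·S=-18.6080
Node (0,0) S=55.0000: V=(p*·20.9698+(1−p*)·7.8623)/1.05=18.1508; Δ=(20.9698−7.8623)/(61.6000−35.2000)=0.4965; B=V−Δ·S=-9.1566
Self-financing check: at every node Δ·S+B equals the discounted successor values.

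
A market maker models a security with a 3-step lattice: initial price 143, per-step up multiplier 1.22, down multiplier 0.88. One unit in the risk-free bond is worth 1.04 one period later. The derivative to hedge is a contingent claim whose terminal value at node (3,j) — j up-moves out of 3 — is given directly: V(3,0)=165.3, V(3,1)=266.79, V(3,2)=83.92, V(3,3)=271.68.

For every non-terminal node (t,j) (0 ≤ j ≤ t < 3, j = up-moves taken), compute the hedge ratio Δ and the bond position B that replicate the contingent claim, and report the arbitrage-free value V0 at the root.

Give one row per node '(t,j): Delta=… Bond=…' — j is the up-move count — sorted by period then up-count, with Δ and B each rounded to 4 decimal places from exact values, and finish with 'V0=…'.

(0,0): Delta=-0.4011 Bond=224.4199
(1,0): Delta=-0.7265 Bond=274.3422
(1,1): Delta=-0.1371 Bond=187.3330
(2,0): Delta=2.6955 Bond=-93.6346
(2,1): Delta=-3.5034 Bond=711.6352
(2,2): Delta=2.5946 Bond=-386.5837
V0=167.0614

Since d<R<u, set p* = (R−d)/(u−d) = 0.4706; price each node as the discounted p*-expectation of its children.
At expiry t=3: V(3,0)=165.3000, V(3,1)=266.7900, V(3,2)=83.9200, V(3,3)=271.6800
  t=2,j=0: stock 110.7392 → up 135.1018 (V=266.7900), down 97.4505 (V=165.3000). Price 204.8654; hedge Δ=2.6955, bond B=-93.6346.
  t=2,j=1: stock 153.5248 → up 187.3003 (V=83.9200), down 135.1018 (V=266.7900). Price 173.7822; hedge Δ=-3.5034, bond B=711.6352.
  t=2,j=2: stock 212.8412 → up 259.6663 (V=271.6800), down 187.3003 (V=83.9200). Price 165.6516; hedge Δ=2.5946, bond B=-386.5837.
  t=1,j=0: stock 125.8400 → up 153.5248 (V=173.7822), down 110.7392 (V=204.8654). Price 182.9212; hedge Δ=-0.7265, bond B=274.3422.
  t=1,j=1: stock 174.4600 → up 212.8412 (V=165.6516), down 153.5248 (V=173.7822). Price 163.4193; hedge Δ=-0.1371, bond B=187.3330.
  t=0,j=0: stock 143.0000 → up 174.4600 (V=163.4193), down 125.8400 (V=182.9212). Price 167.0614; hedge Δ=-0.4011, bond B=224.4199.
The time-0 hedge costs 167.0614, which is the no-arbitrage price.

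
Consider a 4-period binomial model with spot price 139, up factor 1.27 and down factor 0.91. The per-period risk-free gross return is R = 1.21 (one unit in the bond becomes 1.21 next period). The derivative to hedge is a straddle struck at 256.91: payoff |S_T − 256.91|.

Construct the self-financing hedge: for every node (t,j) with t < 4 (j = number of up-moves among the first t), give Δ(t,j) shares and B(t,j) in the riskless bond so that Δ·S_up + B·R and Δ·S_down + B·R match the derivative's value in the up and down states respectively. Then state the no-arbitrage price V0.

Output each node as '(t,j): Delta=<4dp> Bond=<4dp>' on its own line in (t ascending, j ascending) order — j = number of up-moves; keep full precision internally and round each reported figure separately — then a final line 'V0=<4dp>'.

(0,0): Delta=0.3554 Bond=-20.6587
(1,0): Delta=-0.9544 Bond=140.6790
(1,1): Delta=0.5431 Bond=-58.1323
(2,0): Delta=-1.0000 Bond=175.4730
(2,1): Delta=-0.9478 Bond=169.1713
(2,2): Delta=0.7568 Bond=-118.2423
(3,0): Delta=-1.0000 Bond=212.3223
(3,1): Delta=-1.0000 Bond=212.3223
(3,2): Delta=-0.9404 Bond=203.1723
(3,3): Delta=1.0000 Bond=-212.3223
V0=28.7444

Since d<R<u, set p* = (R−d)/(u−d) = 0.8333; price each node as the discounted p*-expectation of its children.
Payoff layer (t=4): V(4,0)=161.5908, V(4,1)=123.8821, V(4,2)=71.2557, V(4,3)=2.1900, V(4,4)=104.6911
  t=3,j=0: stock 104.7464 → up 133.0279 (V=123.8821), down 95.3192 (V=161.5908). Price 107.5759; hedge Δ=-1.0000, bond B=212.3223.
  t=3,j=1: stock 146.1845 → up 185.6543 (V=71.2557), down 133.0279 (V=123.8821). Price 66.1378; hedge Δ=-1.0000, bond B=212.3223.
  t=3,j=2: stock 204.0157 → up 259.1000 (V=2.1900), down 185.6543 (V=71.2557). Price 11.3231; hedge Δ=-0.9404, bond B=203.1723.
  t=3,j=3: stock 284.7252 → up 361.6011 (V=104.6911), down 259.1000 (V=2.1900). Price 72.4029; hedge Δ=1.0000, bond B=-212.3223.
  t=2,j=0: stock 115.1059 → up 146.1845 (V=66.1378), down 104.7464 (V=107.5759). Price 60.3671; hedge Δ=-1.0000, bond B=175.4730.
  t=2,j=1: stock 160.6423 → up 204.0157 (V=11.3231), down 146.1845 (V=66.1378). Price 16.9082; hedge Δ=-0.9478, bond B=169.1713.
  t=2,j=2: stock 224.1931 → up 284.7252 (V=72.4029), down 204.0157 (V=11.3231). Price 51.4239; hedge Δ=0.7568, bond B=-118.2423.
  t=1,j=0: stock 126.4900 → up 160.6423 (V=16.9082), down 115.1059 (V=60.3671). Price 19.9598; hedge Δ=-0.9544, bond B=140.6790.
  t=1,j=1: stock 176.5300 → up 224.1931 (V=51.4239), down 160.6423 (V=16.9082). Price 37.7449; hedge Δ=0.5431, bond B=-58.1323.
  t=0,j=0: stock 139.0000 → up 176.5300 (V=37.7449), down 126.4900 (V=19.9598). Price 28.7444; hedge Δ=0.3554, bond B=-20.6587.
Self-financing check: at every node Δ·S+B equals the discounted successor values.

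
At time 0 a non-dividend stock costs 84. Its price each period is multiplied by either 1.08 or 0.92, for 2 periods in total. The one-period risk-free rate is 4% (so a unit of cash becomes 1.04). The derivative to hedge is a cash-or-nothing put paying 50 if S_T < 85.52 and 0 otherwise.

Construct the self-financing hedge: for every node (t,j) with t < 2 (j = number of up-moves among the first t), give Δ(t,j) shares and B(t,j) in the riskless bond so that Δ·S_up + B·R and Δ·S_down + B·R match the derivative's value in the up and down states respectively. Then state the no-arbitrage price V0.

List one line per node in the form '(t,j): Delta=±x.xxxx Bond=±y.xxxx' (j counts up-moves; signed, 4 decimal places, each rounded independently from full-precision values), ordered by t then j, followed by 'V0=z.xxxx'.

(0,0): Delta=-2.6829 Bond=245.5852
(1,0): Delta=0.0000 Bond=48.0769
(1,1): Delta=-3.4447 Bond=324.5192
V0=20.2247

Under the risk-neutral measure, an up-move has probability p* = (R−d)/(u−d) = 0.7500 and values discount at R = 1.04.
Terminal payoffs: V(2,0)=50.0000, V(2,1)=50.0000, V(2,2)=0.0000
  t=1,j=0: stock 77.2800 → up 83.4624 (V=50.0000), down 71.0976 (V=50.0000). Price 48.0769; hedge Δ=0.0000, bond B=48.0769.
  t=1,j=1: stock 90.7200 → up 97.9776 (V=0.0000), down 83.4624 (V=50.0000). Price 12.0192; hedge Δ=-3.4447, bond B=324.5192.
  t=0,j=0: stock 84.0000 → up 90.7200 (V=12.0192), down 77.2800 (V=48.0769). Price 20.2247; hedge Δ=-2.6829, bond B=245.5852.
Check: Δ(0,0)·S0 + B(0,0) = 20.2247 = V0.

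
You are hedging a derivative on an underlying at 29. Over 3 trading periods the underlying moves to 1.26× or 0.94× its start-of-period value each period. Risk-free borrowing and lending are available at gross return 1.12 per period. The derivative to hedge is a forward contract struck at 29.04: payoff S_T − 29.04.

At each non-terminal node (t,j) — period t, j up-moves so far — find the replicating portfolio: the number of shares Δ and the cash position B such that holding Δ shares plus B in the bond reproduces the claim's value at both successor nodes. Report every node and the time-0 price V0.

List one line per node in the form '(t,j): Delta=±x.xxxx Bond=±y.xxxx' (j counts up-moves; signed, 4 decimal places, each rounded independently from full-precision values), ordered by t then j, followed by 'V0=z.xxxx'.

(0,0): Delta=1.0000 Bond=-20.6701
(1,0): Delta=1.0000 Bond=-23.1505
(1,1): Delta=1.0000 Bond=-23.1505
(2,0): Delta=1.0000 Bond=-25.9286
(2,1): Delta=1.0000 Bond=-25.9286
(2,2): Delta=1.0000 Bond=-25.9286
V0=8.3299

Since d<R<u, set p* = (R−d)/(u−d) = 0.5625; price each node as the discounted p*-expectation of its children.
Terminal values V(3,·): V(3,0)=-4.9531, V(3,1)=3.2467, V(3,2)=14.2380, V(3,3)=28.9709
Node (2,0) S=25.6244: V=(p*·3.2467+(1−p*)·-4.9531)/1.12=-0.3042; Δ=(3.2467−-4.9531)/(32.2867−24.0869)=1.0000; B=V−Δ·S=-25.9286
Node (2,1) S=34.3476: V=(p*·14.2380+(1−p*)·3.2467)/1.12=8.4190; Δ=(14.2380−3.2467)/(43.2780−32.2867)=1.0000; B=V−Δ·S=-25.9286
Node (2,2) S=46.0404: V=(p*·28.9709+(1−p*)·14.2380)/1.12=20.1118; Δ=(28.9709−14.2380)/(58.0109−43.2780)=1.0000; B=V−Δ·S=-25.9286
Node (1,0) S=27.2600: V=(p*·8.4190+(1−p*)·-0.3042)/1.12=4.1095; Δ=(8.4190−-0.3042)/(34.3476−25.6244)=1.0000; B=V−Δ·S=-23.1505
Node (1,1) S=36.5400: V=(p*·20.1118+(1−p*)·8.4190)/1.12=13.3895; Δ=(20.1118−8.4190)/(46.0404−34.3476)=1.0000; B=V−Δ·S=-23.1505
Node (0,0) S=29.0000: V=(p*·13.3895+(1−p*)·4.1095)/1.12=8.3299; Δ=(13.3895−4.1095)/(36.5400−27.2600)=1.0000; B=V−Δ·S=-20.6701
Root portfolio cost Δ·29+B reproduces V0=8.3299.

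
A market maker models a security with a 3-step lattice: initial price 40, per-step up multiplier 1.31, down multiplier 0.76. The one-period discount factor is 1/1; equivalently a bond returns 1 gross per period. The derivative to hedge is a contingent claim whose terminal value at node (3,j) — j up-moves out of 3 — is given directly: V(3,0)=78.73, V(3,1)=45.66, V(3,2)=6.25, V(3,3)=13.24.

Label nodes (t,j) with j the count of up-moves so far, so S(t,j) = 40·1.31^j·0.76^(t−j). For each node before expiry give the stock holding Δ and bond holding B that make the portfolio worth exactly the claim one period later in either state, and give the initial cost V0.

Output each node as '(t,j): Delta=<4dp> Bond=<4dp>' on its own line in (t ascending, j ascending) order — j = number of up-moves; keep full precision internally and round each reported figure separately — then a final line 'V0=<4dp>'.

No-arbitrage ⇒ martingale measure with p* = (R−d)/(u−d) = 0.4364.
Terminal values V(3,·): V(3,0)=78.7300, V(3,1)=45.6600, V(3,2)=6.2500, V(3,3)=13.2400
Node (2,0) S=23.1040: V=(p*·45.6600+(1−p*)·78.7300)/1=64.2995; Δ=(45.6600−78.7300)/(30.2662−17.5590)=-2.6025; B=V−Δ·S=124.4267
Node (2,1) S=39.8240: V=(p*·6.2500+(1−p*)·45.6600)/1=28.4629; Δ=(6.2500−45.6600)/(52.1694−30.2662)=-1.7993; B=V−Δ·S=100.1175
Node (2,2) S=68.6440: V=(p*·13.2400+(1−p*)·6.2500)/1=9.3002; Δ=(13.2400−6.2500)/(89.9236−52.1694)=0.1851; B=V−Δ·S=-3.4089
Node (1,0) S=30.4000: V=(p*·28.4629+(1−p*)·64.2995)/1=48.6617; Δ=(28.4629−64.2995)/(39.8240−23.1040)=-2.1433; B=V−Δ·S=113.8190
Node (1,1) S=52.4000: V=(p*·9.3002+(1−p*)·28.4629)/1=20.1010; Δ=(9.3002−28.4629)/(68.6440−39.8240)=-0.6649; B=V−Δ·S=54.9423
Node (0,0) S=40.0000: V=(p*·20.1010+(1−p*)·48.6617)/1=36.1988; Δ=(20.1010−48.6617)/(52.4000−30.4000)=-1.2982; B=V−Δ·S=88.1274
Self-financing check: at every node Δ·S+B equals the discounted successor values.

(0,0): Delta=-1.2982 Bond=88.1274
(1,0): Delta=-2.1433 Bond=113.8190
(1,1): Delta=-0.6649 Bond=54.9423
(2,0): Delta=-2.6025 Bond=124.4267
(2,1): Delta=-1.7993 Bond=100.1175
(2,2): Delta=0.1851 Bond=-3.4089
V0=36.1988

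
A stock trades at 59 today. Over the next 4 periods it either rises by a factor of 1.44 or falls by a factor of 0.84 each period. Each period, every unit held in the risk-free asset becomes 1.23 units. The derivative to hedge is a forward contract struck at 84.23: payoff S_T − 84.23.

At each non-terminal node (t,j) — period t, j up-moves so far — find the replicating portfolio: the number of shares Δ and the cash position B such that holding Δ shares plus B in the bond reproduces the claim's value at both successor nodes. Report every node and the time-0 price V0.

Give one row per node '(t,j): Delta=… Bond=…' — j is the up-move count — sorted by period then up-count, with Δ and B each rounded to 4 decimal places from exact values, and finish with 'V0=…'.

(0,0): Delta=1.0000 Bond=-36.7999
(1,0): Delta=1.0000 Bond=-45.2638
(1,1): Delta=1.0000 Bond=-45.2638
(2,0): Delta=1.0000 Bond=-55.6745
(2,1): Delta=1.0000 Bond=-55.6745
(2,2): Delta=1.0000 Bond=-55.6745
(3,0): Delta=1.0000 Bond=-68.4797
(3,1): Delta=1.0000 Bond=-68.4797
(3,2): Delta=1.0000 Bond=-68.4797
(3,3): Delta=1.0000 Bond=-68.4797
V0=22.2001

No-arbitrage ⇒ martingale measure with p* = (R−d)/(u−d) = 0.6500.
At expiry t=4: V(4,0)=-54.8556, V(4,1)=-33.8739, V(4,2)=2.0948, V(4,3)=63.7554, V(4,4)=169.4592
  t=3,j=0: stock 34.9695 → up 50.3561 (V=-33.8739), down 29.3744 (V=-54.8556). Price -33.5101; hedge Δ=1.0000, bond B=-68.4797.
  t=3,j=1: stock 59.9478 → up 86.3248 (V=2.0948), down 50.3561 (V=-33.8739). Price -8.5319; hedge Δ=1.0000, bond B=-68.4797.
  t=3,j=2: stock 102.7676 → up 147.9854 (V=63.7554), down 86.3248 (V=2.0948). Price 34.2879; hedge Δ=1.0000, bond B=-68.4797.
  t=3,j=3: stock 176.1731 → up 253.6892 (V=169.4592), down 147.9854 (V=63.7554). Price 107.6934; hedge Δ=1.0000, bond B=-68.4797.
  t=2,j=0: stock 41.6304 → up 59.9478 (V=-8.5319), down 34.9695 (V=-33.5101). Price -14.0441; hedge Δ=1.0000, bond B=-55.6745.
  t=2,j=1: stock 71.3664 → up 102.7676 (V=34.2879), down 59.9478 (V=-8.5319). Price 15.6919; hedge Δ=1.0000, bond B=-55.6745.
  t=2,j=2: stock 122.3424 → up 176.1731 (V=107.6934), down 102.7676 (V=34.2879). Price 66.6679; hedge Δ=1.0000, bond B=-55.6745.
  t=1,j=0: stock 49.5600 → up 71.3664 (V=15.6919), down 41.6304 (V=-14.0441). Price 4.2962; hedge Δ=1.0000, bond B=-45.2638.
  t=1,j=1: stock 84.9600 → up 122.3424 (V=66.6679), down 71.3664 (V=15.6919). Price 39.6962; hedge Δ=1.0000, bond B=-45.2638.
  t=0,j=0: stock 59.0000 → up 84.9600 (V=39.6962), down 49.5600 (V=4.2962). Price 22.2001; hedge Δ=1.0000, bond B=-36.7999.
Self-financing check: at every node Δ·S+B equals the discounted successor values.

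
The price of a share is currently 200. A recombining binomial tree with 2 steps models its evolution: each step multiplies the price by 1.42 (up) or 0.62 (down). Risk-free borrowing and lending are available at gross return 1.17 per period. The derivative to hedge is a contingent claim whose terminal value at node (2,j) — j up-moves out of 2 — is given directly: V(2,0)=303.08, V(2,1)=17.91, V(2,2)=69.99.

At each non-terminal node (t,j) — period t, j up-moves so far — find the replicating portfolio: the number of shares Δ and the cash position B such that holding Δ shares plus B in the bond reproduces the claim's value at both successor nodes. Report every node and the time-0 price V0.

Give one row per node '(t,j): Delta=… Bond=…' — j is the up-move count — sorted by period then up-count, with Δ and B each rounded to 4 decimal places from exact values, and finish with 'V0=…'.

No-arbitrage ⇒ martingale measure with p* = (R−d)/(u−d) = 0.6875.
Terminal payoffs: V(2,0)=303.0800, V(2,1)=17.9100, V(2,2)=69.9900
(1,0): S=124.0000. Δ = (V_up−V_dn)/(S_up−S_dn) = (17.9100−303.0800)/(176.0800−76.8800) = -2.8747. V = [p*·17.9100 + (1−p*)·303.0800]/1.17 = 91.4749. B = V − Δ·S = 447.9374.
(1,1): S=284.0000. Δ = (V_up−V_dn)/(S_up−S_dn) = (69.9900−17.9100)/(403.2800−176.0800) = 0.2292. V = [p*·69.9900 + (1−p*)·17.9100]/1.17 = 45.9103. B = V − Δ·S = -19.1897.
(0,0): S=200.0000. Δ = (V_up−V_dn)/(S_up−S_dn) = (45.9103−91.4749)/(284.0000−124.0000) = -0.2848. V = [p*·45.9103 + (1−p*)·91.4749]/1.17 = 51.4096. B = V − Δ·S = 108.3654.
Each (Δ,B) replicates both successor values, so the strategy is self-financing and V0 is arbitrage-free.

(0,0): Delta=-0.2848 Bond=108.3654
(1,0): Delta=-2.8747 Bond=447.9374
(1,1): Delta=0.2292 Bond=-19.1897
V0=51.4096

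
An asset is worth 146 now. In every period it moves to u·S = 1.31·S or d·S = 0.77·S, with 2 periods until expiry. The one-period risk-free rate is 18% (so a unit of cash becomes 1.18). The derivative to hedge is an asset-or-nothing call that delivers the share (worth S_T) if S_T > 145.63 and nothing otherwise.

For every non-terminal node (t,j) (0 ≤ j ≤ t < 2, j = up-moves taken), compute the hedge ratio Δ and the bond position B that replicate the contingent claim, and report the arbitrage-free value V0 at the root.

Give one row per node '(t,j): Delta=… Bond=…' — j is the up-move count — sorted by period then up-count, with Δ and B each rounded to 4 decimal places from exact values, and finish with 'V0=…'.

(0,0): Delta=1.2240 Bond=-36.3076
(1,0): Delta=2.4259 Bond=-177.9630
(1,1): Delta=1.0000 Bond=0.0000
V0=142.3970

No-arbitrage ⇒ martingale measure with p* = (R−d)/(u−d) = 0.7593.
At expiry t=2: V(2,0)=0.0000, V(2,1)=147.2702, V(2,2)=250.5506
(1,0): S=112.4200. Δ = (V_up−V_dn)/(S_up−S_dn) = (147.2702−0.0000)/(147.2702−86.5634) = 2.4259. V = [p*·147.2702 + (1−p*)·0.0000]/1.18 = 94.7595. B = V − Δ·S = -177.9630.
(1,1): S=191.2600. Δ = (V_up−V_dn)/(S_up−S_dn) = (250.5506−147.2702)/(250.5506−147.2702) = 1.0000. V = [p*·250.5506 + (1−p*)·147.2702]/1.18 = 191.2600. B = V − Δ·S = 0.0000.
(0,0): S=146.0000. Δ = (V_up−V_dn)/(S_up−S_dn) = (191.2600−94.7595)/(191.2600−112.4200) = 1.2240. V = [p*·191.2600 + (1−p*)·94.7595]/1.18 = 142.3970. B = V − Δ·S = -36.3076.
Self-financing check: at every node Δ·S+B equals the discounted successor values.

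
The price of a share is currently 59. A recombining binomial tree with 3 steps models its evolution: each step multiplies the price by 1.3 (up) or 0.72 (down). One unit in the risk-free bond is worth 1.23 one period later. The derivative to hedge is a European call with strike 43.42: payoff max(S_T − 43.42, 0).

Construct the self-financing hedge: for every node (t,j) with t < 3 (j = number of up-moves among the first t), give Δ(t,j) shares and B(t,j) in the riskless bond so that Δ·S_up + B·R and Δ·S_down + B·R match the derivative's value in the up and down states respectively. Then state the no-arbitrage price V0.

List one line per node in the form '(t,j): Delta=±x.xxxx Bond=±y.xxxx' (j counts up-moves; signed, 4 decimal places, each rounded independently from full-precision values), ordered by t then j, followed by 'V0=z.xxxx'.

The replicating-portfolio and risk-neutral prices coincide; use p* = (1.23−0.72)/(1.3−0.72) = 0.8793 for the latter.
Terminal payoffs: V(3,0)=0.0000, V(3,1)=0.0000, V(3,2)=28.3712, V(3,3)=86.2030
(2,0): S=30.5856. Δ = (V_up−V_dn)/(S_up−S_dn) = (0.0000−0.0000)/(39.7613−22.0216) = 0.0000. V = [p*·0.0000 + (1−p*)·0.0000]/1.23 = 0.0000. B = V − Δ·S = 0.0000.
(2,1): S=55.2240. Δ = (V_up−V_dn)/(S_up−S_dn) = (28.3712−0.0000)/(71.7912−39.7613) = 0.8858. V = [p*·28.3712 + (1−p*)·0.0000]/1.23 = 20.2822. B = V − Δ·S = -28.6337.
(2,2): S=99.7100. Δ = (V_up−V_dn)/(S_up−S_dn) = (86.2030−28.3712)/(129.6230−71.7912) = 1.0000. V = [p*·86.2030 + (1−p*)·28.3712]/1.23 = 64.4092. B = V − Δ·S = -35.3008.
(1,0): S=42.4800. Δ = (V_up−V_dn)/(S_up−S_dn) = (20.2822−0.0000)/(55.2240−30.5856) = 0.8232. V = [p*·20.2822 + (1−p*)·0.0000]/1.23 = 14.4995. B = V − Δ·S = -20.4698.
(1,1): S=76.7000. Δ = (V_up−V_dn)/(S_up−S_dn) = (64.4092−20.2822)/(99.7100−55.2240) = 0.9919. V = [p*·64.4092 + (1−p*)·20.2822]/1.23 = 48.0354. B = V − Δ·S = -28.0457.
(0,0): S=59.0000. Δ = (V_up−V_dn)/(S_up−S_dn) = (48.0354−14.4995)/(76.7000−42.4800) = 0.9800. V = [p*·48.0354 + (1−p*)·14.4995]/1.23 = 35.7626. B = V − Δ·S = -22.0580.
Each (Δ,B) replicates both successor values, so the strategy is self-financing and V0 is arbitrage-free.

(0,0): Delta=0.9800 Bond=-22.0580
(1,0): Delta=0.8232 Bond=-20.4698
(1,1): Delta=0.9919 Bond=-28.0457
(2,0): Delta=0.0000 Bond=0.0000
(2,1): Delta=0.8858 Bond=-28.6337
(2,2): Delta=1.0000 Bond=-35.3008
V0=35.7626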